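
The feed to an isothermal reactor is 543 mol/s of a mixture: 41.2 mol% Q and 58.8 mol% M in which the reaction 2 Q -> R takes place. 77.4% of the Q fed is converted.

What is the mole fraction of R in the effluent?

0.19

Q reacted = 0.774 × 223.7 = 173.2 mol/s; ν_Q = −2, so ξ = 173.2/2 = 86.58 mol/s.
Outlet amounts (n = n₀ + ν ξ):
  Q: 223.7 − 2(86.58) = 50.56
  R: 0 + 1(86.58) = 86.58
  M: 319.3 (inert)
Total out = 456.4 mol/s; y_R = 86.58 / 456.4 = 0.1897.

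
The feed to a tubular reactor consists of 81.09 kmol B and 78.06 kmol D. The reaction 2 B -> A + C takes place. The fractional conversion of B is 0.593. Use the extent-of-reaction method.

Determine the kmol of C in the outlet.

24 kmol

B reacted = 0.593 × 81.09 = 48.09 kmol; ν_B = −2, so ξ = 48.09/2 = 24.04 kmol.
Outlet amounts (n = n₀ + ν ξ):
  B: 81.09 − 2(24.04) = 33
  A: 0 + 1(24.04) = 24.04
  C: 0 + 1(24.04) = 24.04
  D: 78.06 (inert)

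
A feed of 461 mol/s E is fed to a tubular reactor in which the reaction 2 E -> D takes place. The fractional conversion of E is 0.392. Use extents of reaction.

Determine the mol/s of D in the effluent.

90.4 mol/s

E reacted = 0.392 × 461 = 180.7 mol/s; ν_E = −2, so ξ = 180.7/2 = 90.36 mol/s.
Outlet amounts (n = n₀ + ν ξ):
  E: 461 − 2(90.36) = 280.3
  D: 0 + 1(90.36) = 90.36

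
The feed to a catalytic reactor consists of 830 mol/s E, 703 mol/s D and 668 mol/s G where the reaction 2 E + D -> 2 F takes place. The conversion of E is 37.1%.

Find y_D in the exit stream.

0.268

E reacted = 0.371 × 830 = 307.9 mol/s; ν_E = −2, so ξ = 307.9/2 = 154 mol/s.
Outlet amounts (n = n₀ + ν ξ):
  E: 830 − 2(154) = 522.1
  D: 703 − 1(154) = 549
  F: 0 + 2(154) = 307.9
  G: 668 (inert)
Total out = 2047 mol/s; y_D = 549 / 2047 = 0.2682.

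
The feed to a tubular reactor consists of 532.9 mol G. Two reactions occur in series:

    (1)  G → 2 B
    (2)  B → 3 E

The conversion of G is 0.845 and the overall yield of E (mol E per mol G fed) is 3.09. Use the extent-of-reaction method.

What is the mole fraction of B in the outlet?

Conversion of G: G consumed = 1ξ₁ = 0.845 × 532.9 → ξ₁ = 450.3 mol.
Yield of E: 3ξ₂ / 532.9 = 3.09 → ξ₂ = 548.9 mol.
Outlet amounts (n = n₀ + Σ ν·ξ):
  G: 532.9 − 1(450.3) = 82.6
  B: 0 + 2(450.3) − 1(548.9) = 351.7
  E: 0 + 3(548.9) = 1647
Total out = 2081 mol; y_B = 351.7 / 2081 = 0.169.

0.169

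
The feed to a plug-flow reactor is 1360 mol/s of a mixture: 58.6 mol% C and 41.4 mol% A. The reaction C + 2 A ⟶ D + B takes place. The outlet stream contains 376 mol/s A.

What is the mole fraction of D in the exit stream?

For A: n = n₀ − 2ξ → 376 = 563 − 2ξ, giving ξ = 93.52 mol/s.
Outlet amounts (n = n₀ + ν ξ):
  C: 797 − 1(93.52) = 703.4
  A: 563 − 2(93.52) = 376
  D: 0 + 1(93.52) = 93.52
  B: 0 + 1(93.52) = 93.52
Total out = 1266 mol/s; y_D = 93.52 / 1266 = 0.07384.

0.0738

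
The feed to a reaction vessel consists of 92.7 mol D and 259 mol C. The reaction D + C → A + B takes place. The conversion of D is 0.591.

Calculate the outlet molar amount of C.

204 mol

D reacted = 0.591 × 92.7 = 54.79 mol; ν_D = −1, so ξ = 54.79/1 = 54.79 mol.
Outlet amounts (n = n₀ + ν ξ):
  D: 92.7 − 1(54.79) = 37.91
  C: 259 − 1(54.79) = 204.2
  A: 0 + 1(54.79) = 54.79
  B: 0 + 1(54.79) = 54.79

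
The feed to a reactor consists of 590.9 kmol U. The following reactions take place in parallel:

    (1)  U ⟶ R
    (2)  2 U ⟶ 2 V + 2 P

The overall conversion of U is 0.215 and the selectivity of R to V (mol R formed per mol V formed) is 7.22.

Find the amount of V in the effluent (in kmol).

Conversion of U: U consumed = 0.215 × 590.9 = 127 kmol = 1ξ₁ + 2ξ₂.
Selectivity: 1ξ₁ / (2ξ₂) = 7.22 → ξ₁ = 14.44 ξ₂.
Substitute: (1·14.44 + 2) ξ₂ = 127 → ξ₂ = 7.728 kmol, ξ₁ = 111.6 kmol.
Outlet amounts (n = n₀ + Σ ν·ξ):
  U: 590.9 − 1(111.6) − 2(7.728) = 463.9
  R: 0 + 1(111.6) = 111.6
  V: 0 + 2(7.728) = 15.46
  P: 0 + 2(7.728) = 15.46

15.5 kmol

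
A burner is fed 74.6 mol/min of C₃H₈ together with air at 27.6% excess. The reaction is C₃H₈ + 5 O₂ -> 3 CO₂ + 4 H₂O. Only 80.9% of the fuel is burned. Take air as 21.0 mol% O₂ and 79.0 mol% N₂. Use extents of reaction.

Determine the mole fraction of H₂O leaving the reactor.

Stoichiometric O₂ = 5 × 74.6 = 373 mol/min; O₂ fed = 373 × 1.276 = 475.9 mol/min.
N₂ fed = 475.9 × 79/21 = 1790 mol/min.
Fuel reacted = 0.809 × 74.6 → ξ = 60.35 mol/min.
Outlet (n = n₀ + ν ξ):
  C₃H₈: 74.6 − 1(60.35) = 14.25
  O₂: 475.9 − 5(60.35) = 174.2
  N₂: 1790 (inert)
  CO₂: 0 + 3(60.35) = 181.1
  H₂O: 0 + 4(60.35) = 241.4
Total out = 2401 mol/min; y_H₂O = 241.4 / 2401 = 0.1005.

0.101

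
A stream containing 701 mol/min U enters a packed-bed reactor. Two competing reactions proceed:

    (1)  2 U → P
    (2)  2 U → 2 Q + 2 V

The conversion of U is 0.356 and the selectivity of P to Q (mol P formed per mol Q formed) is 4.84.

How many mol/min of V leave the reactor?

23.4 mol/min

Conversion of U: U consumed = 0.356 × 701 = 249.6 mol/min = 2ξ₁ + 2ξ₂.
Selectivity: 1ξ₁ / (2ξ₂) = 4.84 → ξ₁ = 9.68 ξ₂.
Substitute: (2·9.68 + 2) ξ₂ = 249.6 → ξ₂ = 11.68 mol/min, ξ₁ = 113.1 mol/min.
Outlet amounts (n = n₀ + Σ ν·ξ):
  U: 701 − 2(113.1) − 2(11.68) = 451.4
  P: 0 + 1(113.1) = 113.1
  Q: 0 + 2(11.68) = 23.37
  V: 0 + 2(11.68) = 23.37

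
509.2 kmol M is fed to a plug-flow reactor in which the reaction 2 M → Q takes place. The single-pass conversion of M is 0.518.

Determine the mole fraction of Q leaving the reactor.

M reacted = 0.518 × 509.2 = 263.8 kmol; ν_M = −2, so ξ = 263.8/2 = 131.9 kmol.
Outlet amounts (n = n₀ + ν ξ):
  M: 509.2 − 2(131.9) = 245.4
  Q: 0 + 1(131.9) = 131.9
Total out = 377.3 kmol; y_Q = 131.9 / 377.3 = 0.3495.

0.35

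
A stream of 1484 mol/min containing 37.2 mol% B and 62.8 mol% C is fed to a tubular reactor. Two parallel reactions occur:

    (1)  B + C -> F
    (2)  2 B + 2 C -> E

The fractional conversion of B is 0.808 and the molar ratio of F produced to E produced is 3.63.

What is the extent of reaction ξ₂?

ξ₂ = 79.2 mol/min

Conversion of B: B consumed = 0.808 × 552 = 446.1 mol/min = 1ξ₁ + 2ξ₂.
Selectivity: 1ξ₁ / (1ξ₂) = 3.63 → ξ₁ = 3.63 ξ₂.
Substitute: (1·3.63 + 2) ξ₂ = 446.1 → ξ₂ = 79.23 mol/min, ξ₁ = 287.6 mol/min.
Outlet amounts (n = n₀ + Σ ν·ξ):
  B: 552 − 1(287.6) − 2(79.23) = 106
  C: 932 − 1(287.6) − 2(79.23) = 485.9
  F: 0 + 1(287.6) = 287.6
  E: 0 + 1(79.23) = 79.23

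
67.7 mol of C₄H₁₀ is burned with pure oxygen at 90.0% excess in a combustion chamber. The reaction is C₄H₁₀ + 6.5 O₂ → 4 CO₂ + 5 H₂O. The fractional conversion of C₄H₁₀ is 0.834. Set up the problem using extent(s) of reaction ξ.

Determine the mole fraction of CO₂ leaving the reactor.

0.228

Stoichiometric O₂ = 6.5 × 67.7 = 440.1 mol; O₂ fed = 440.1 × 1.900 = 836.1 mol.
Fuel reacted = 0.834 × 67.7 → ξ = 56.46 mol.
Outlet (n = n₀ + ν ξ):
  C₄H₁₀: 67.7 − 1(56.46) = 11.24
  O₂: 836.1 − 6.5(56.46) = 469.1
  CO₂: 0 + 4(56.46) = 225.8
  H₂O: 0 + 5(56.46) = 282.3
Total out = 988.5 mol; y_CO₂ = 225.8 / 988.5 = 0.2285.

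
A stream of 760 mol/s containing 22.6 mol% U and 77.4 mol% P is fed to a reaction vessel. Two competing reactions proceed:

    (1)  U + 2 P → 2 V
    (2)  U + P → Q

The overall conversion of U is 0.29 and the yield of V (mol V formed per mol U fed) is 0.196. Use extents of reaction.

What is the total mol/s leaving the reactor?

Yield of V: 2ξ₁ / 171.8 = 0.196 → ξ₁ = 16.83 mol/s.
Conversion of U: 1ξ₁ + 1ξ₂ = 0.29 × 171.8 = 49.81 → ξ₂ = 32.98 mol/s.
Outlet amounts (n = n₀ + Σ ν·ξ):
  U: 171.8 − 1(16.83) − 1(32.98) = 121.9
  P: 588.2 − 2(16.83) − 1(32.98) = 521.6
  V: 0 + 2(16.83) = 33.66
  Q: 0 + 1(32.98) = 32.98
Total out = 121.9 + 521.6 + 33.66 + 32.98 = 710.2 mol/s.

710 mol/s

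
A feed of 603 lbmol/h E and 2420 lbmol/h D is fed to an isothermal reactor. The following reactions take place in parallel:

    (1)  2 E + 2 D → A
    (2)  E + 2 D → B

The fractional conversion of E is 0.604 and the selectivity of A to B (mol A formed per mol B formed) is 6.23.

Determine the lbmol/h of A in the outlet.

169 lbmol/h

Conversion of E: E consumed = 0.604 × 603 = 364.2 lbmol/h = 2ξ₁ + 1ξ₂.
Selectivity: 1ξ₁ / (1ξ₂) = 6.23 → ξ₁ = 6.23 ξ₂.
Substitute: (2·6.23 + 1) ξ₂ = 364.2 → ξ₂ = 27.06 lbmol/h, ξ₁ = 168.6 lbmol/h.
Outlet amounts (n = n₀ + Σ ν·ξ):
  E: 603 − 2(168.6) − 1(27.06) = 238.8
  D: 2420 − 2(168.6) − 2(27.06) = 2029
  A: 0 + 1(168.6) = 168.6
  B: 0 + 1(27.06) = 27.06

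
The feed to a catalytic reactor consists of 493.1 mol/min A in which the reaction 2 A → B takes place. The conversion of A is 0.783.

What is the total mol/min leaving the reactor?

A reacted = 0.783 × 493.1 = 386.1 mol/min; ν_A = −2, so ξ = 386.1/2 = 193 mol/min.
Outlet amounts (n = n₀ + ν ξ):
  A: 493.1 − 2(193) = 107
  B: 0 + 1(193) = 193
Total out = 107 + 193 = 300.1 mol/min.

300 mol/min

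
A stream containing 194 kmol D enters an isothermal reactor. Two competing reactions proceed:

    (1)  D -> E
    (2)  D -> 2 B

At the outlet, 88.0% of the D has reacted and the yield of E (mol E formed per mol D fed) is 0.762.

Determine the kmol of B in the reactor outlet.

Yield of E: 1ξ₁ / 194 = 0.762 → ξ₁ = 147.8 kmol.
Conversion of D: 1ξ₁ + 1ξ₂ = 0.88 × 194 = 170.7 → ξ₂ = 22.89 kmol.
Outlet amounts (n = n₀ + Σ ν·ξ):
  D: 194 − 1(147.8) − 1(22.89) = 23.28
  E: 0 + 1(147.8) = 147.8
  B: 0 + 2(22.89) = 45.78

45.8 kmol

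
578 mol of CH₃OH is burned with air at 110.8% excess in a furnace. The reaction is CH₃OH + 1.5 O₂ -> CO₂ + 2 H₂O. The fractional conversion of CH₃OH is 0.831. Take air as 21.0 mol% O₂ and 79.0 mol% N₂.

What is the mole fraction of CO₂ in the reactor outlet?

Stoichiometric O₂ = 1.5 × 578 = 867 mol; O₂ fed = 867 × 2.108 = 1828 mol.
N₂ fed = 1828 × 79/21 = 6875 mol.
Fuel reacted = 0.831 × 578 → ξ = 480.3 mol.
Outlet (n = n₀ + ν ξ):
  CH₃OH: 578 − 1(480.3) = 97.68
  O₂: 1828 − 1.5(480.3) = 1107
  N₂: 6875 (inert)
  CO₂: 0 + 1(480.3) = 480.3
  H₂O: 0 + 2(480.3) = 960.6
Total out = 9521 mol; y_CO₂ = 480.3 / 9521 = 0.05045.

0.0504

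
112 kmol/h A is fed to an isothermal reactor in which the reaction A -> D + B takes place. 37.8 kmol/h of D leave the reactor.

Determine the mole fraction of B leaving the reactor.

For D: n = n₀ + 1ξ → 37.8 = 0 + 1ξ, giving ξ = 37.8 kmol/h.
Outlet amounts (n = n₀ + ν ξ):
  A: 112 − 1(37.8) = 74.2
  D: 0 + 1(37.8) = 37.8
  B: 0 + 1(37.8) = 37.8
Total out = 149.8 kmol/h; y_B = 37.8 / 149.8 = 0.2523.

0.252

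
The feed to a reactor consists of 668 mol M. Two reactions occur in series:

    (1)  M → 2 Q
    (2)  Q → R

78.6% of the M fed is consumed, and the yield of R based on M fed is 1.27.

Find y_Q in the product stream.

0.169

Conversion of M: M consumed = 1ξ₁ = 0.786 × 668 → ξ₁ = 525 mol.
Yield of R: 1ξ₂ / 668 = 1.27 → ξ₂ = 848.4 mol.
Outlet amounts (n = n₀ + Σ ν·ξ):
  M: 668 − 1(525) = 143
  Q: 0 + 2(525) − 1(848.4) = 201.7
  R: 0 + 1(848.4) = 848.4
Total out = 1193 mol; y_Q = 201.7 / 1193 = 0.1691.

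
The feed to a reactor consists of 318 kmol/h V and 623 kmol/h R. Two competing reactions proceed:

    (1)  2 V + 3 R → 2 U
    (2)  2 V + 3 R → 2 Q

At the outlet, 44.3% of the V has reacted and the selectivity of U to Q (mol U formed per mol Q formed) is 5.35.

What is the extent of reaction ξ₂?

ξ₂ = 11.1 kmol/h

Conversion of V: V consumed = 0.443 × 318 = 140.9 kmol/h = 2ξ₁ + 2ξ₂.
Selectivity: 2ξ₁ / (2ξ₂) = 5.35 → ξ₁ = 5.35 ξ₂.
Substitute: (2·5.35 + 2) ξ₂ = 140.9 → ξ₂ = 11.09 kmol/h, ξ₁ = 59.34 kmol/h.
Outlet amounts (n = n₀ + Σ ν·ξ):
  V: 318 − 2(59.34) − 2(11.09) = 177.1
  R: 623 − 3(59.34) − 3(11.09) = 411.7
  U: 0 + 2(59.34) = 118.7
  Q: 0 + 2(11.09) = 22.18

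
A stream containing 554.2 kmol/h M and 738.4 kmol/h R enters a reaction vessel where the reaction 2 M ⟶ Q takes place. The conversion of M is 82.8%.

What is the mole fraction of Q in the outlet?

0.216

M reacted = 0.828 × 554.2 = 458.9 kmol/h; ν_M = −2, so ξ = 458.9/2 = 229.4 kmol/h.
Outlet amounts (n = n₀ + ν ξ):
  M: 554.2 − 2(229.4) = 95.32
  Q: 0 + 1(229.4) = 229.4
  R: 738.4 (inert)
Total out = 1063 kmol/h; y_Q = 229.4 / 1063 = 0.2158.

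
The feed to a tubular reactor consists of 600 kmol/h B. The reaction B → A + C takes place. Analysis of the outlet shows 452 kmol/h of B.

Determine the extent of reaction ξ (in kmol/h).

ξ = 148 kmol/h

For B: n = n₀ − 1ξ → 452 = 600 − 1ξ, giving ξ = 148 kmol/h.
Outlet amounts (n = n₀ + ν ξ):
  B: 600 − 1(148) = 452
  A: 0 + 1(148) = 148
  C: 0 + 1(148) = 148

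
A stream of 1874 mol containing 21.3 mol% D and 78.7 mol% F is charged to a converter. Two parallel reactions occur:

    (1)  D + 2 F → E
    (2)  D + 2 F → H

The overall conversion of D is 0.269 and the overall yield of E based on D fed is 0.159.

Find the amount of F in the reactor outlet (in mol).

Yield of E: 1ξ₁ / 399.2 = 0.159 → ξ₁ = 63.47 mol.
Conversion of D: 1ξ₁ + 1ξ₂ = 0.269 × 399.2 = 107.4 → ξ₂ = 43.91 mol.
Outlet amounts (n = n₀ + Σ ν·ξ):
  D: 399.2 − 1(63.47) − 1(43.91) = 291.8
  F: 1475 − 2(63.47) − 2(43.91) = 1260
  E: 0 + 1(63.47) = 63.47
  H: 0 + 1(43.91) = 43.91

1260 mol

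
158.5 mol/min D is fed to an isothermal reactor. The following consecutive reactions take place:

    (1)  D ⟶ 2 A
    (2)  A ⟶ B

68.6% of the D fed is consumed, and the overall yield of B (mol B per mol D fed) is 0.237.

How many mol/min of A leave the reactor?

Conversion of D: D consumed = 1ξ₁ = 0.686 × 158.5 → ξ₁ = 108.7 mol/min.
Yield of B: 1ξ₂ / 158.5 = 0.237 → ξ₂ = 37.56 mol/min.
Outlet amounts (n = n₀ + Σ ν·ξ):
  D: 158.5 − 1(108.7) = 49.77
  A: 0 + 2(108.7) − 1(37.56) = 179.9
  B: 0 + 1(37.56) = 37.56

180 mol/min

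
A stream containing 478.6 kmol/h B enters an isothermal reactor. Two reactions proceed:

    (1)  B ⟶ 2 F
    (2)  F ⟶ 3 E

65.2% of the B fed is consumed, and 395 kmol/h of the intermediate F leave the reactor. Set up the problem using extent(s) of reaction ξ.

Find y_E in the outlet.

0.55

Conversion of B: B consumed = 1ξ₁ = 0.652 × 478.6 → ξ₁ = 312 kmol/h.
F balance: n_F = 0 + 2ξ₁ − 1ξ₂ = 395 → ξ₂ = (2·312 − 395)/1 = 229.1 kmol/h.
Outlet amounts (n = n₀ + Σ ν·ξ):
  B: 478.6 − 1(312) = 166.6
  F: 0 + 2(312) − 1(229.1) = 395
  E: 0 + 3(229.1) = 687.3
Total out = 1249 kmol/h; y_E = 687.3 / 1249 = 0.5503.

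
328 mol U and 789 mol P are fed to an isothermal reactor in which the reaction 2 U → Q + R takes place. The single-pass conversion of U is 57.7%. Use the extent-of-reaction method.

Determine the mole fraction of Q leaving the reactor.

0.0847

U reacted = 0.577 × 328 = 189.3 mol; ν_U = −2, so ξ = 189.3/2 = 94.63 mol.
Outlet amounts (n = n₀ + ν ξ):
  U: 328 − 2(94.63) = 138.7
  Q: 0 + 1(94.63) = 94.63
  R: 0 + 1(94.63) = 94.63
  P: 789 (inert)
Total out = 1117 mol; y_Q = 94.63 / 1117 = 0.08472.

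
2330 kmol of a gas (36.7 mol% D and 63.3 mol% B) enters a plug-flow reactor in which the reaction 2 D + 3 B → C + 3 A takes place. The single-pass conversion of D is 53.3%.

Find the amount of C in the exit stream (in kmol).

D reacted = 0.533 × 855.1 = 455.8 kmol; ν_D = −2, so ξ = 455.8/2 = 227.9 kmol.
Outlet amounts (n = n₀ + ν ξ):
  D: 855.1 − 2(227.9) = 399.3
  B: 1475 − 3(227.9) = 791.2
  C: 0 + 1(227.9) = 227.9
  A: 0 + 3(227.9) = 683.7

228 kmol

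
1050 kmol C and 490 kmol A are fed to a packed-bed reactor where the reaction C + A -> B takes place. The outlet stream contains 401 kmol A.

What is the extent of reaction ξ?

ξ = 89 kmol

For A: n = n₀ − 1ξ → 401 = 490 − 1ξ, giving ξ = 89 kmol.
Outlet amounts (n = n₀ + ν ξ):
  C: 1050 − 1(89) = 961
  A: 490 − 1(89) = 401
  B: 0 + 1(89) = 89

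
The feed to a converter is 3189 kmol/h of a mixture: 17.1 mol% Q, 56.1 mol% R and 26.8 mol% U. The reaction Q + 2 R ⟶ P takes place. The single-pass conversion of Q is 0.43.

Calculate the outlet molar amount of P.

234 kmol/h

Q reacted = 0.43 × 545.3 = 234.5 kmol/h; ν_Q = −1, so ξ = 234.5/1 = 234.5 kmol/h.
Outlet amounts (n = n₀ + ν ξ):
  Q: 545.3 − 1(234.5) = 310.8
  R: 1789 − 2(234.5) = 1320
  P: 0 + 1(234.5) = 234.5
  U: 854.7 (inert)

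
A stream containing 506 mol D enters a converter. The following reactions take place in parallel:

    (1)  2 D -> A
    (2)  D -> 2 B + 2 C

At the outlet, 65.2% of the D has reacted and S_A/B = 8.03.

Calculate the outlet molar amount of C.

19.9 mol

Conversion of D: D consumed = 0.652 × 506 = 329.9 mol = 2ξ₁ + 1ξ₂.
Selectivity: 1ξ₁ / (2ξ₂) = 8.03 → ξ₁ = 16.06 ξ₂.
Substitute: (2·16.06 + 1) ξ₂ = 329.9 → ξ₂ = 9.961 mol, ξ₁ = 160 mol.
Outlet amounts (n = n₀ + Σ ν·ξ):
  D: 506 − 2(160) − 1(9.961) = 176.1
  A: 0 + 1(160) = 160
  B: 0 + 2(9.961) = 19.92
  C: 0 + 2(9.961) = 19.92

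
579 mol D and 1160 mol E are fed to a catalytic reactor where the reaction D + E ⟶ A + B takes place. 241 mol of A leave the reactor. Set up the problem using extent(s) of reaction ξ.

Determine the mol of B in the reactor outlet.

For A: n = n₀ + 1ξ → 241 = 0 + 1ξ, giving ξ = 241 mol.
Outlet amounts (n = n₀ + ν ξ):
  D: 579 − 1(241) = 338
  E: 1160 − 1(241) = 919
  A: 0 + 1(241) = 241
  B: 0 + 1(241) = 241

241 mol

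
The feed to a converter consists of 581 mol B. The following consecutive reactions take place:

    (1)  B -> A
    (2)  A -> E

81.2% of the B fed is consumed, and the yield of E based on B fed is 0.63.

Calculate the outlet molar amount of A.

106 mol

Conversion of B: B consumed = 1ξ₁ = 0.812 × 581 → ξ₁ = 471.8 mol.
Yield of E: 1ξ₂ / 581 = 0.63 → ξ₂ = 366 mol.
Outlet amounts (n = n₀ + Σ ν·ξ):
  B: 581 − 1(471.8) = 109.2
  A: 0 + 1(471.8) − 1(366) = 105.7
  E: 0 + 1(366) = 366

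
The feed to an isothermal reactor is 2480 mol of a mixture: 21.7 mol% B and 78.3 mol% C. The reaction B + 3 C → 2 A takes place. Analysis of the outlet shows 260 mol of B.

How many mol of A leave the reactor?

556 mol

For B: n = n₀ − 1ξ → 260 = 538.2 − 1ξ, giving ξ = 278.2 mol.
Outlet amounts (n = n₀ + ν ξ):
  B: 538.2 − 1(278.2) = 260
  C: 1942 − 3(278.2) = 1107
  A: 0 + 2(278.2) = 556.3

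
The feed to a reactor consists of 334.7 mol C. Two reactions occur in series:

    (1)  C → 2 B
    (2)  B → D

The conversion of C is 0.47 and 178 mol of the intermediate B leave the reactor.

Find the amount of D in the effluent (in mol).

Conversion of C: C consumed = 1ξ₁ = 0.47 × 334.7 → ξ₁ = 157.3 mol.
B balance: n_B = 0 + 2ξ₁ − 1ξ₂ = 178 → ξ₂ = (2·157.3 − 178)/1 = 136.6 mol.
Outlet amounts (n = n₀ + Σ ν·ξ):
  C: 334.7 − 1(157.3) = 177.4
  B: 0 + 2(157.3) − 1(136.6) = 178
  D: 0 + 1(136.6) = 136.6

137 mol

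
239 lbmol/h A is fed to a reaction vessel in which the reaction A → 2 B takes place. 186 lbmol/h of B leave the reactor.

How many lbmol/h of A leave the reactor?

For B: n = n₀ + 2ξ → 186 = 0 + 2ξ, giving ξ = 93 lbmol/h.
Outlet amounts (n = n₀ + ν ξ):
  A: 239 − 1(93) = 146
  B: 0 + 2(93) = 186

146 lbmol/h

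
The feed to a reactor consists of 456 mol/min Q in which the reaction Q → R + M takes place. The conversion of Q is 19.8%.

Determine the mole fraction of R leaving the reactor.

0.165

Q reacted = 0.198 × 456 = 90.29 mol/min; ν_Q = −1, so ξ = 90.29/1 = 90.29 mol/min.
Outlet amounts (n = n₀ + ν ξ):
  Q: 456 − 1(90.29) = 365.7
  R: 0 + 1(90.29) = 90.29
  M: 0 + 1(90.29) = 90.29
Total out = 546.3 mol/min; y_R = 90.29 / 546.3 = 0.1653.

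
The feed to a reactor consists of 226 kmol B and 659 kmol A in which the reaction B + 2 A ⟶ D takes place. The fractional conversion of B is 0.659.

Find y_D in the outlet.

B reacted = 0.659 × 226 = 148.9 kmol; ν_B = −1, so ξ = 148.9/1 = 148.9 kmol.
Outlet amounts (n = n₀ + ν ξ):
  B: 226 − 1(148.9) = 77.07
  A: 659 − 2(148.9) = 361.1
  D: 0 + 1(148.9) = 148.9
Total out = 587.1 kmol; y_D = 148.9 / 587.1 = 0.2537.

0.254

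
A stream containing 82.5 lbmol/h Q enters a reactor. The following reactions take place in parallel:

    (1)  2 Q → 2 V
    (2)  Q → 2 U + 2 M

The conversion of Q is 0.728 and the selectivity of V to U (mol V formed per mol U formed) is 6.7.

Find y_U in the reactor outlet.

0.0878

Conversion of Q: Q consumed = 0.728 × 82.5 = 60.06 lbmol/h = 2ξ₁ + 1ξ₂.
Selectivity: 2ξ₁ / (2ξ₂) = 6.7 → ξ₁ = 6.7 ξ₂.
Substitute: (2·6.7 + 1) ξ₂ = 60.06 → ξ₂ = 4.171 lbmol/h, ξ₁ = 27.94 lbmol/h.
Outlet amounts (n = n₀ + Σ ν·ξ):
  Q: 82.5 − 2(27.94) − 1(4.171) = 22.44
  V: 0 + 2(27.94) = 55.89
  U: 0 + 2(4.171) = 8.342
  M: 0 + 2(4.171) = 8.342
Total out = 95.01 lbmol/h; y_U = 8.342 / 95.01 = 0.0878.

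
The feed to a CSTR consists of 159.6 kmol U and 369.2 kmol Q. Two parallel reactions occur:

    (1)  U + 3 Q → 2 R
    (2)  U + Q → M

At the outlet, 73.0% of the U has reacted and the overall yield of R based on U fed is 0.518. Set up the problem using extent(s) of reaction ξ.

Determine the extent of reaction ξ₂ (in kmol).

Yield of R: 2ξ₁ / 159.6 = 0.518 → ξ₁ = 41.34 kmol.
Conversion of U: 1ξ₁ + 1ξ₂ = 0.73 × 159.6 = 116.5 → ξ₂ = 75.17 kmol.
Outlet amounts (n = n₀ + Σ ν·ξ):
  U: 159.6 − 1(41.34) − 1(75.17) = 43.09
  Q: 369.2 − 3(41.34) − 1(75.17) = 170
  R: 0 + 2(41.34) = 82.67
  M: 0 + 1(75.17) = 75.17

ξ₂ = 75.2 kmol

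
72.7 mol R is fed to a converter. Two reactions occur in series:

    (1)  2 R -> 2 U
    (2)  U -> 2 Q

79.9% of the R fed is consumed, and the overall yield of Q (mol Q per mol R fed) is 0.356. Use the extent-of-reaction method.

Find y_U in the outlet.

Conversion of R: R consumed = 2ξ₁ = 0.799 × 72.7 → ξ₁ = 29.04 mol.
Yield of Q: 2ξ₂ / 72.7 = 0.356 → ξ₂ = 12.94 mol.
Outlet amounts (n = n₀ + Σ ν·ξ):
  R: 72.7 − 2(29.04) = 14.61
  U: 0 + 2(29.04) − 1(12.94) = 45.15
  Q: 0 + 2(12.94) = 25.88
Total out = 85.64 mol; y_U = 45.15 / 85.64 = 0.5272.

0.527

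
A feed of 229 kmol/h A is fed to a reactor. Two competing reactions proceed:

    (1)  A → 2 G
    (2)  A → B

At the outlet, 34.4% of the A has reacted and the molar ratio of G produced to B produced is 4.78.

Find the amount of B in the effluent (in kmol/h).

Conversion of A: A consumed = 0.344 × 229 = 78.78 kmol/h = 1ξ₁ + 1ξ₂.
Selectivity: 2ξ₁ / (1ξ₂) = 4.78 → ξ₁ = 2.39 ξ₂.
Substitute: (1·2.39 + 1) ξ₂ = 78.78 → ξ₂ = 23.24 kmol/h, ξ₁ = 55.54 kmol/h.
Outlet amounts (n = n₀ + Σ ν·ξ):
  A: 229 − 1(55.54) − 1(23.24) = 150.2
  G: 0 + 2(55.54) = 111.1
  B: 0 + 1(23.24) = 23.24

23.2 kmol/h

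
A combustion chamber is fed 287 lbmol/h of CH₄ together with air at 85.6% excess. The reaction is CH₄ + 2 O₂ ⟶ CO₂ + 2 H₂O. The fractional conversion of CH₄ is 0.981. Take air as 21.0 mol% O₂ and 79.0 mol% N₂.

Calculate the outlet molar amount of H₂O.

563 lbmol/h

Stoichiometric O₂ = 2 × 287 = 574 lbmol/h; O₂ fed = 574 × 1.856 = 1065 lbmol/h.
N₂ fed = 1065 × 79/21 = 4008 lbmol/h.
Fuel reacted = 0.981 × 287 → ξ = 281.5 lbmol/h.
Outlet (n = n₀ + ν ξ):
  CH₄: 287 − 1(281.5) = 5.453
  O₂: 1065 − 2(281.5) = 502.2
  N₂: 4008 (inert)
  CO₂: 0 + 1(281.5) = 281.5
  H₂O: 0 + 2(281.5) = 563.1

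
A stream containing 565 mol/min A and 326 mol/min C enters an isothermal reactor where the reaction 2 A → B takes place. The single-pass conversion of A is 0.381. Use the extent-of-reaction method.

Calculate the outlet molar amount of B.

A reacted = 0.381 × 565 = 215.3 mol/min; ν_A = −2, so ξ = 215.3/2 = 107.6 mol/min.
Outlet amounts (n = n₀ + ν ξ):
  A: 565 − 2(107.6) = 349.7
  B: 0 + 1(107.6) = 107.6
  C: 326 (inert)

108 mol/min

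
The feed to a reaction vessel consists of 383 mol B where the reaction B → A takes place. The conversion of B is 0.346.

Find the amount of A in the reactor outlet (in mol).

B reacted = 0.346 × 383 = 132.5 mol; ν_B = −1, so ξ = 132.5/1 = 132.5 mol.
Outlet amounts (n = n₀ + ν ξ):
  B: 383 − 1(132.5) = 250.5
  A: 0 + 1(132.5) = 132.5

133 mol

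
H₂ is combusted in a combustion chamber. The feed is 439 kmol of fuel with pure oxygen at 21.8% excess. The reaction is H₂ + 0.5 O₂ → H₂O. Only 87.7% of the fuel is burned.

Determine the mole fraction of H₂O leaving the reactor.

Stoichiometric O₂ = 0.5 × 439 = 219.5 kmol; O₂ fed = 219.5 × 1.218 = 267.4 kmol.
Fuel reacted = 0.877 × 439 → ξ = 385 kmol.
Outlet (n = n₀ + ν ξ):
  H₂: 439 − 1(385) = 54
  O₂: 267.4 − 0.5(385) = 74.85
  H₂O: 0 + 1(385) = 385
Total out = 513.8 kmol; y_H₂O = 385 / 513.8 = 0.7493.

0.749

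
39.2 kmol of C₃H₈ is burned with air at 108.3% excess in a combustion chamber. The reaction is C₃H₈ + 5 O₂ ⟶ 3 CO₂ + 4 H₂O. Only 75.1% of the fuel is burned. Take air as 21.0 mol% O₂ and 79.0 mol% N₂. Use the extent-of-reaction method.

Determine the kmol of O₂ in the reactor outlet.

261 kmol

Stoichiometric O₂ = 5 × 39.2 = 196 kmol; O₂ fed = 196 × 2.083 = 408.3 kmol.
N₂ fed = 408.3 × 79/21 = 1536 kmol.
Fuel reacted = 0.751 × 39.2 → ξ = 29.44 kmol.
Outlet (n = n₀ + ν ξ):
  C₃H₈: 39.2 − 1(29.44) = 9.761
  O₂: 408.3 − 5(29.44) = 261.1
  N₂: 1536 (inert)
  CO₂: 0 + 3(29.44) = 88.32
  H₂O: 0 + 4(29.44) = 117.8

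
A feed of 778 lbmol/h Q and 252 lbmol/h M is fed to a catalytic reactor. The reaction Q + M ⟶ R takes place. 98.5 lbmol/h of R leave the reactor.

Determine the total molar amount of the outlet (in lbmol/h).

932 lbmol/h

For R: n = n₀ + 1ξ → 98.5 = 0 + 1ξ, giving ξ = 98.5 lbmol/h.
Outlet amounts (n = n₀ + ν ξ):
  Q: 778 − 1(98.5) = 679.5
  M: 252 − 1(98.5) = 153.5
  R: 0 + 1(98.5) = 98.5
Total out = 679.5 + 153.5 + 98.5 = 931.5 lbmol/h.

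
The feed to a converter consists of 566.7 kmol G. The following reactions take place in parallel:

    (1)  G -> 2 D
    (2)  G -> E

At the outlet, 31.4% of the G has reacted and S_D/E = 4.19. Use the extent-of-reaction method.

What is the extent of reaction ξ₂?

Conversion of G: G consumed = 0.314 × 566.7 = 177.9 kmol = 1ξ₁ + 1ξ₂.
Selectivity: 2ξ₁ / (1ξ₂) = 4.19 → ξ₁ = 2.095 ξ₂.
Substitute: (1·2.095 + 1) ξ₂ = 177.9 → ξ₂ = 57.49 kmol, ξ₁ = 120.4 kmol.
Outlet amounts (n = n₀ + Σ ν·ξ):
  G: 566.7 − 1(120.4) − 1(57.49) = 388.8
  D: 0 + 2(120.4) = 240.9
  E: 0 + 1(57.49) = 57.49

ξ₂ = 57.5 kmol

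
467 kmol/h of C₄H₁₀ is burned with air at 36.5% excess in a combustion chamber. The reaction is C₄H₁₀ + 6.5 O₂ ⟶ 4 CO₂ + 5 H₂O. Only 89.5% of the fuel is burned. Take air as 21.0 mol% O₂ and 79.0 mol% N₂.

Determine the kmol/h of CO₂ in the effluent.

1670 kmol/h

Stoichiometric O₂ = 6.5 × 467 = 3036 kmol/h; O₂ fed = 3036 × 1.365 = 4143 kmol/h.
N₂ fed = 4143 × 79/21 = 15590 kmol/h.
Fuel reacted = 0.895 × 467 → ξ = 418 kmol/h.
Outlet (n = n₀ + ν ξ):
  C₄H₁₀: 467 − 1(418) = 49.03
  O₂: 4143 − 6.5(418) = 1427
  N₂: 15590 (inert)
  CO₂: 0 + 4(418) = 1672
  H₂O: 0 + 5(418) = 2090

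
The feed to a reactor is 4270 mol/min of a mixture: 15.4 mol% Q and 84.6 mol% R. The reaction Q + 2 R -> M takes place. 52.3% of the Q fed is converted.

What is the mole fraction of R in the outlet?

0.816

Q reacted = 0.523 × 657.6 = 343.9 mol/min; ν_Q = −1, so ξ = 343.9/1 = 343.9 mol/min.
Outlet amounts (n = n₀ + ν ξ):
  Q: 657.6 − 1(343.9) = 313.7
  R: 3612 − 2(343.9) = 2925
  M: 0 + 1(343.9) = 343.9
Total out = 3582 mol/min; y_R = 2925 / 3582 = 0.8164.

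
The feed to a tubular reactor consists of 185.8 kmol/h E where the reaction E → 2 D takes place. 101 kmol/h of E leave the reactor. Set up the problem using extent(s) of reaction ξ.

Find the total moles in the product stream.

For E: n = n₀ − 1ξ → 101 = 185.8 − 1ξ, giving ξ = 84.8 kmol/h.
Outlet amounts (n = n₀ + ν ξ):
  E: 185.8 − 1(84.8) = 101
  D: 0 + 2(84.8) = 169.6
Total out = 101 + 169.6 = 270.6 kmol/h.

271 kmol/h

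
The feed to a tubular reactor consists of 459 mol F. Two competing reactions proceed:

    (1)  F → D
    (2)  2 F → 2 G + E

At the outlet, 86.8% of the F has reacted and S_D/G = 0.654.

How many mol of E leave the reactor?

Conversion of F: F consumed = 0.868 × 459 = 398.4 mol = 1ξ₁ + 2ξ₂.
Selectivity: 1ξ₁ / (2ξ₂) = 0.654 → ξ₁ = 1.308 ξ₂.
Substitute: (1·1.308 + 2) ξ₂ = 398.4 → ξ₂ = 120.4 mol, ξ₁ = 157.5 mol.
Outlet amounts (n = n₀ + Σ ν·ξ):
  F: 459 − 1(157.5) − 2(120.4) = 60.59
  D: 0 + 1(157.5) = 157.5
  G: 0 + 2(120.4) = 240.9
  E: 0 + 1(120.4) = 120.4

120 mol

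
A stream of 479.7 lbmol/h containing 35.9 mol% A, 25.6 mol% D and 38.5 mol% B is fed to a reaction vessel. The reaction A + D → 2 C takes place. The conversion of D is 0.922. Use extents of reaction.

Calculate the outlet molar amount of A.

59 lbmol/h

D reacted = 0.922 × 122.8 = 113.2 lbmol/h; ν_D = −1, so ξ = 113.2/1 = 113.2 lbmol/h.
Outlet amounts (n = n₀ + ν ξ):
  A: 172.2 − 1(113.2) = 58.99
  D: 122.8 − 1(113.2) = 9.579
  C: 0 + 2(113.2) = 226.4
  B: 184.7 (inert)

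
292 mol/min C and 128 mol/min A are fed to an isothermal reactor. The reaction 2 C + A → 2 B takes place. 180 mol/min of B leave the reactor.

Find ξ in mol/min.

ξ = 90 mol/min

For B: n = n₀ + 2ξ → 180 = 0 + 2ξ, giving ξ = 90 mol/min.
Outlet amounts (n = n₀ + ν ξ):
  C: 292 − 2(90) = 112
  A: 128 − 1(90) = 38
  B: 0 + 2(90) = 180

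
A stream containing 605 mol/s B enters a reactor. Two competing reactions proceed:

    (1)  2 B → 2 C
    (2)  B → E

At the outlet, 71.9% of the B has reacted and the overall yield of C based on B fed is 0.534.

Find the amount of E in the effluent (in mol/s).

112 mol/s

Yield of C: 2ξ₁ / 605 = 0.534 → ξ₁ = 161.5 mol/s.
Conversion of B: 2ξ₁ + 1ξ₂ = 0.719 × 605 = 435 → ξ₂ = 111.9 mol/s.
Outlet amounts (n = n₀ + Σ ν·ξ):
  B: 605 − 2(161.5) − 1(111.9) = 170
  C: 0 + 2(161.5) = 323.1
  E: 0 + 1(111.9) = 111.9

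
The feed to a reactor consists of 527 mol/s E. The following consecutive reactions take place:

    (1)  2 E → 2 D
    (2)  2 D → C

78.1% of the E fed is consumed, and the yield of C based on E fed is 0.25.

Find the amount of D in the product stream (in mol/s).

Conversion of E: E consumed = 2ξ₁ = 0.781 × 527 → ξ₁ = 205.8 mol/s.
Yield of C: 1ξ₂ / 527 = 0.25 → ξ₂ = 131.8 mol/s.
Outlet amounts (n = n₀ + Σ ν·ξ):
  E: 527 − 2(205.8) = 115.4
  D: 0 + 2(205.8) − 2(131.8) = 148.1
  C: 0 + 1(131.8) = 131.8

148 mol/s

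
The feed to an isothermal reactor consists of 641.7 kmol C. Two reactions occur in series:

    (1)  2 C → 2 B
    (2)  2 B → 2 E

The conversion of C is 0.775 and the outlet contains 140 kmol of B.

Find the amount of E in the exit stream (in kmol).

Conversion of C: C consumed = 2ξ₁ = 0.775 × 641.7 → ξ₁ = 248.7 kmol.
B balance: n_B = 0 + 2ξ₁ − 2ξ₂ = 140 → ξ₂ = (2·248.7 − 140)/2 = 178.7 kmol.
Outlet amounts (n = n₀ + Σ ν·ξ):
  C: 641.7 − 2(248.7) = 144.4
  B: 0 + 2(248.7) − 2(178.7) = 140
  E: 0 + 2(178.7) = 357.3

357 kmol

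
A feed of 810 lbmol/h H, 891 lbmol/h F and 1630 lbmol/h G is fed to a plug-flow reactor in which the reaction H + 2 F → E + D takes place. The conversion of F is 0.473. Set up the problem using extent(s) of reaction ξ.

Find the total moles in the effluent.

3120 lbmol/h

F reacted = 0.473 × 891 = 421.4 lbmol/h; ν_F = −2, so ξ = 421.4/2 = 210.7 lbmol/h.
Outlet amounts (n = n₀ + ν ξ):
  H: 810 − 1(210.7) = 599.3
  F: 891 − 2(210.7) = 469.6
  E: 0 + 1(210.7) = 210.7
  D: 0 + 1(210.7) = 210.7
  G: 1630 (inert)
Total out = 599.3 + 469.6 + 210.7 + 210.7 + 1630 = 3120 lbmol/h.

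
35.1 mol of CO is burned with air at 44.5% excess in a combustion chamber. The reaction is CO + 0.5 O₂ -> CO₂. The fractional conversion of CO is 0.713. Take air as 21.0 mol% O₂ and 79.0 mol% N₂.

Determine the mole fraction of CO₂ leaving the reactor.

Stoichiometric O₂ = 0.5 × 35.1 = 17.55 mol; O₂ fed = 17.55 × 1.445 = 25.36 mol.
N₂ fed = 25.36 × 79/21 = 95.4 mol.
Fuel reacted = 0.713 × 35.1 → ξ = 25.03 mol.
Outlet (n = n₀ + ν ξ):
  CO: 35.1 − 1(25.03) = 10.07
  O₂: 25.36 − 0.5(25.03) = 12.85
  N₂: 95.4 (inert)
  CO₂: 0 + 1(25.03) = 25.03
Total out = 143.3 mol; y_CO₂ = 25.03 / 143.3 = 0.1746.

0.175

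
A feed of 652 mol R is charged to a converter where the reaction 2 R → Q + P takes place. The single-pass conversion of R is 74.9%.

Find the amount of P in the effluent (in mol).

R reacted = 0.749 × 652 = 488.3 mol; ν_R = −2, so ξ = 488.3/2 = 244.2 mol.
Outlet amounts (n = n₀ + ν ξ):
  R: 652 − 2(244.2) = 163.7
  Q: 0 + 1(244.2) = 244.2
  P: 0 + 1(244.2) = 244.2

244 mol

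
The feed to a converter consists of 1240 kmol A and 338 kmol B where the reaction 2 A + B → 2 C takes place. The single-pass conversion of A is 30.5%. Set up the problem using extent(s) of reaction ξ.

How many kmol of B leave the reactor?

149 kmol

A reacted = 0.305 × 1240 = 378.2 kmol; ν_A = −2, so ξ = 378.2/2 = 189.1 kmol.
Outlet amounts (n = n₀ + ν ξ):
  A: 1240 − 2(189.1) = 861.8
  B: 338 − 1(189.1) = 148.9
  C: 0 + 2(189.1) = 378.2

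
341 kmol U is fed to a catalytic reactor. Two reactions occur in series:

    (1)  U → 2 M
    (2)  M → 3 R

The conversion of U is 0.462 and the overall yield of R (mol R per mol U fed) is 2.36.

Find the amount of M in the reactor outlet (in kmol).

46.8 kmol

Conversion of U: U consumed = 1ξ₁ = 0.462 × 341 → ξ₁ = 157.5 kmol.
Yield of R: 3ξ₂ / 341 = 2.36 → ξ₂ = 268.3 kmol.
Outlet amounts (n = n₀ + Σ ν·ξ):
  U: 341 − 1(157.5) = 183.5
  M: 0 + 2(157.5) − 1(268.3) = 46.83
  R: 0 + 3(268.3) = 804.8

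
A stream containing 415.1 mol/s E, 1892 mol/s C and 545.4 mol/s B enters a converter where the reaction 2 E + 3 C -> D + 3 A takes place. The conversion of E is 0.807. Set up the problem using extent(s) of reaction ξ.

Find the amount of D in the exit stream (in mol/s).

167 mol/s

E reacted = 0.807 × 415.1 = 335 mol/s; ν_E = −2, so ξ = 335/2 = 167.5 mol/s.
Outlet amounts (n = n₀ + ν ξ):
  E: 415.1 − 2(167.5) = 80.11
  C: 1892 − 3(167.5) = 1390
  D: 0 + 1(167.5) = 167.5
  A: 0 + 3(167.5) = 502.5
  B: 545.4 (inert)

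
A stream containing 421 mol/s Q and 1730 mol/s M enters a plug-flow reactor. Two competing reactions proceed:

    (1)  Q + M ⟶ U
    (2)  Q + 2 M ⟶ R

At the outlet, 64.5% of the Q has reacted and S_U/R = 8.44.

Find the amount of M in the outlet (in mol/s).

1430 mol/s

Conversion of Q: Q consumed = 0.645 × 421 = 271.5 mol/s = 1ξ₁ + 1ξ₂.
Selectivity: 1ξ₁ / (1ξ₂) = 8.44 → ξ₁ = 8.44 ξ₂.
Substitute: (1·8.44 + 1) ξ₂ = 271.5 → ξ₂ = 28.77 mol/s, ξ₁ = 242.8 mol/s.
Outlet amounts (n = n₀ + Σ ν·ξ):
  Q: 421 − 1(242.8) − 1(28.77) = 149.5
  M: 1730 − 1(242.8) − 2(28.77) = 1430
  U: 0 + 1(242.8) = 242.8
  R: 0 + 1(28.77) = 28.77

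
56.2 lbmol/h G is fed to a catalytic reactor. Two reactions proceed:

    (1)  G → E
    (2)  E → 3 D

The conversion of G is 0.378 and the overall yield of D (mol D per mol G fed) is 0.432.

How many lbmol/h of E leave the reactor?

Conversion of G: G consumed = 1ξ₁ = 0.378 × 56.2 → ξ₁ = 21.24 lbmol/h.
Yield of D: 3ξ₂ / 56.2 = 0.432 → ξ₂ = 8.093 lbmol/h.
Outlet amounts (n = n₀ + Σ ν·ξ):
  G: 56.2 − 1(21.24) = 34.96
  E: 0 + 1(21.24) − 1(8.093) = 13.15
  D: 0 + 3(8.093) = 24.28

13.2 lbmol/h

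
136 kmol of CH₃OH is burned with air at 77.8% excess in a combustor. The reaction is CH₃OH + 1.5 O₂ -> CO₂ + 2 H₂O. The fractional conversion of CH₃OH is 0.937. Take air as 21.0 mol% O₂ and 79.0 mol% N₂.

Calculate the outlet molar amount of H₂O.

Stoichiometric O₂ = 1.5 × 136 = 204 kmol; O₂ fed = 204 × 1.778 = 362.7 kmol.
N₂ fed = 362.7 × 79/21 = 1364 kmol.
Fuel reacted = 0.937 × 136 → ξ = 127.4 kmol.
Outlet (n = n₀ + ν ξ):
  CH₃OH: 136 − 1(127.4) = 8.568
  O₂: 362.7 − 1.5(127.4) = 171.6
  N₂: 1364 (inert)
  CO₂: 0 + 1(127.4) = 127.4
  H₂O: 0 + 2(127.4) = 254.9

255 kmol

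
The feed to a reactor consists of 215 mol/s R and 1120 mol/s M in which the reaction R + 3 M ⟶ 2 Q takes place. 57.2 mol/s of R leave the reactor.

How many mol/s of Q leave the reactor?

316 mol/s

For R: n = n₀ − 1ξ → 57.2 = 215 − 1ξ, giving ξ = 157.8 mol/s.
Outlet amounts (n = n₀ + ν ξ):
  R: 215 − 1(157.8) = 57.2
  M: 1120 − 3(157.8) = 646.6
  Q: 0 + 2(157.8) = 315.6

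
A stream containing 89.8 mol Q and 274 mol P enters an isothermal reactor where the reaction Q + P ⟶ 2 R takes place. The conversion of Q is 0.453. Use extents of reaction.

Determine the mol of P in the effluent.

Q reacted = 0.453 × 89.8 = 40.68 mol; ν_Q = −1, so ξ = 40.68/1 = 40.68 mol.
Outlet amounts (n = n₀ + ν ξ):
  Q: 89.8 − 1(40.68) = 49.12
  P: 274 − 1(40.68) = 233.3
  R: 0 + 2(40.68) = 81.36

233 mol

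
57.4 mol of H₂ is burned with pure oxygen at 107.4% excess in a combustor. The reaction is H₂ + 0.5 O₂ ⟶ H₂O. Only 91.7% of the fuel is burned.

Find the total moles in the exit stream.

Stoichiometric O₂ = 0.5 × 57.4 = 28.7 mol; O₂ fed = 28.7 × 2.074 = 59.52 mol.
Fuel reacted = 0.917 × 57.4 → ξ = 52.64 mol.
Outlet (n = n₀ + ν ξ):
  H₂: 57.4 − 1(52.64) = 4.764
  O₂: 59.52 − 0.5(52.64) = 33.21
  H₂O: 0 + 1(52.64) = 52.64
Total out = 4.764 + 33.21 + 52.64 = 90.61 mol.

90.6 mol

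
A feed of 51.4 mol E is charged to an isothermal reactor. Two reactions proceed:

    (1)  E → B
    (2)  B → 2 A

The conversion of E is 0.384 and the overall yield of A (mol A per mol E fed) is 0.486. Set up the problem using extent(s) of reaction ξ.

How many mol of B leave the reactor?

Conversion of E: E consumed = 1ξ₁ = 0.384 × 51.4 → ξ₁ = 19.74 mol.
Yield of A: 2ξ₂ / 51.4 = 0.486 → ξ₂ = 12.49 mol.
Outlet amounts (n = n₀ + Σ ν·ξ):
  E: 51.4 − 1(19.74) = 31.66
  B: 0 + 1(19.74) − 1(12.49) = 7.247
  A: 0 + 2(12.49) = 24.98

7.25 mol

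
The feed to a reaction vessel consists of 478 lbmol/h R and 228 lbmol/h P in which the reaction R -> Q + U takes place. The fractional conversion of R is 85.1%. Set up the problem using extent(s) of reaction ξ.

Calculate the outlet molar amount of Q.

R reacted = 0.851 × 478 = 406.8 lbmol/h; ν_R = −1, so ξ = 406.8/1 = 406.8 lbmol/h.
Outlet amounts (n = n₀ + ν ξ):
  R: 478 − 1(406.8) = 71.22
  Q: 0 + 1(406.8) = 406.8
  U: 0 + 1(406.8) = 406.8
  P: 228 (inert)

407 lbmol/h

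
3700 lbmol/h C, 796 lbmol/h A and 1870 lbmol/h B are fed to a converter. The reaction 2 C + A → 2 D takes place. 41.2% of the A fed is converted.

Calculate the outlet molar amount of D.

656 lbmol/h

A reacted = 0.412 × 796 = 328 lbmol/h; ν_A = −1, so ξ = 328/1 = 328 lbmol/h.
Outlet amounts (n = n₀ + ν ξ):
  C: 3700 − 2(328) = 3044
  A: 796 − 1(328) = 468
  D: 0 + 2(328) = 655.9
  B: 1870 (inert)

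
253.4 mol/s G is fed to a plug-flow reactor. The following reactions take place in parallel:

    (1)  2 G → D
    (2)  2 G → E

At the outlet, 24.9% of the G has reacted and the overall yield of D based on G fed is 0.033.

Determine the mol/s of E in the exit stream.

23.2 mol/s

Yield of D: 1ξ₁ / 253.4 = 0.033 → ξ₁ = 8.362 mol/s.
Conversion of G: 2ξ₁ + 2ξ₂ = 0.249 × 253.4 = 63.1 → ξ₂ = 23.19 mol/s.
Outlet amounts (n = n₀ + Σ ν·ξ):
  G: 253.4 − 2(8.362) − 2(23.19) = 190.3
  D: 0 + 1(8.362) = 8.362
  E: 0 + 1(23.19) = 23.19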